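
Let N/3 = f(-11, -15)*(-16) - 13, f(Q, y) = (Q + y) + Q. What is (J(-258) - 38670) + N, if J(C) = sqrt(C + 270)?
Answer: -36933 + 2*sqrt(3) ≈ -36930.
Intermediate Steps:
J(C) = sqrt(270 + C)
f(Q, y) = y + 2*Q
N = 1737 (N = 3*((-15 + 2*(-11))*(-16) - 13) = 3*((-15 - 22)*(-16) - 13) = 3*(-37*(-16) - 13) = 3*(592 - 13) = 3*579 = 1737)
(J(-258) - 38670) + N = (sqrt(270 - 258) - 38670) + 1737 = (sqrt(12) - 38670) + 1737 = (2*sqrt(3) - 38670) + 1737 = (-38670 + 2*sqrt(3)) + 1737 = -36933 + 2*sqrt(3)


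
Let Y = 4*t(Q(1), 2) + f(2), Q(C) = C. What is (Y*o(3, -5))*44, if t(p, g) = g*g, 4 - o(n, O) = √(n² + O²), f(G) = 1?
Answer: 2992 - 748*√34 ≈ -1369.6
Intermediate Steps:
o(n, O) = 4 - √(O² + n²) (o(n, O) = 4 - √(n² + O²) = 4 - √(O² + n²))
t(p, g) = g²
Y = 17 (Y = 4*2² + 1 = 4*4 + 1 = 16 + 1 = 17)
(Y*o(3, -5))*44 = (17*(4 - √((-5)² + 3²)))*44 = (17*(4 - √(25 + 9)))*44 = (17*(4 - √34))*44 = (68 - 17*√34)*44 = 2992 - 748*√34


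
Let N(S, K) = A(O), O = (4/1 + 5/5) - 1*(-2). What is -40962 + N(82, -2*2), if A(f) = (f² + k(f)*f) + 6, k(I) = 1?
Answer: -40900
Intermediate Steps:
O = 7 (O = (4*1 + 5*(⅕)) + 2 = (4 + 1) + 2 = 5 + 2 = 7)
A(f) = 6 + f + f² (A(f) = (f² + 1*f) + 6 = (f² + f) + 6 = (f + f²) + 6 = 6 + f + f²)
N(S, K) = 62 (N(S, K) = 6 + 7 + 7² = 6 + 7 + 49 = 62)
-40962 + N(82, -2*2) = -40962 + 62 = -40900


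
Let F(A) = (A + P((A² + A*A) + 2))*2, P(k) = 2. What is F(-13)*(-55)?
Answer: 1210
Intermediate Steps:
F(A) = 4 + 2*A (F(A) = (A + 2)*2 = (2 + A)*2 = 4 + 2*A)
F(-13)*(-55) = (4 + 2*(-13))*(-55) = (4 - 26)*(-55) = -22*(-55) = 1210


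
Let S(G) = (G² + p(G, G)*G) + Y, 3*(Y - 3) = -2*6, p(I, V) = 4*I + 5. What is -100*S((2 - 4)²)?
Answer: -9900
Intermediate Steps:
p(I, V) = 5 + 4*I
Y = -1 (Y = 3 + (-2*6)/3 = 3 + (⅓)*(-12) = 3 - 4 = -1)
S(G) = -1 + G² + G*(5 + 4*G) (S(G) = (G² + (5 + 4*G)*G) - 1 = (G² + G*(5 + 4*G)) - 1 = -1 + G² + G*(5 + 4*G))
-100*S((2 - 4)²) = -100*(-1 + 5*(2 - 4)² + 5*((2 - 4)²)²) = -100*(-1 + 5*(-2)² + 5*((-2)²)²) = -100*(-1 + 5*4 + 5*4²) = -100*(-1 + 20 + 5*16) = -100*(-1 + 20 + 80) = -100*99 = -9900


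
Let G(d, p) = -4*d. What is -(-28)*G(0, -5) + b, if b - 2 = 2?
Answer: 4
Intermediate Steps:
b = 4 (b = 2 + 2 = 4)
-(-28)*G(0, -5) + b = -(-28)*(-4*0) + 4 = -(-28)*0 + 4 = -14*0 + 4 = 0 + 4 = 4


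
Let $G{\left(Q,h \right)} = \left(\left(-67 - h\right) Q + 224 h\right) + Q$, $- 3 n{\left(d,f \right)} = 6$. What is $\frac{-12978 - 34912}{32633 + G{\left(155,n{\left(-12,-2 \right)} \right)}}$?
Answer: $- \frac{9578}{4453} \approx -2.1509$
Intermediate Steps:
$n{\left(d,f \right)} = -2$ ($n{\left(d,f \right)} = \left(- \frac{1}{3}\right) 6 = -2$)
$G{\left(Q,h \right)} = Q + 224 h + Q \left(-67 - h\right)$ ($G{\left(Q,h \right)} = \left(Q \left(-67 - h\right) + 224 h\right) + Q = \left(224 h + Q \left(-67 - h\right)\right) + Q = Q + 224 h + Q \left(-67 - h\right)$)
$\frac{-12978 - 34912}{32633 + G{\left(155,n{\left(-12,-2 \right)} \right)}} = \frac{-12978 - 34912}{32633 - \left(10678 - 310\right)} = - \frac{47890}{32633 - 10368} = - \frac{47890}{22265} = \left(-47890\right) \frac{1}{22265} = - \frac{9578}{4453}$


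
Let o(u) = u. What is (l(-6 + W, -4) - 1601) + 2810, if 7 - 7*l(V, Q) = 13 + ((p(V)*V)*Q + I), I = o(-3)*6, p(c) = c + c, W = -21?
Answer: 14307/7 ≈ 2043.9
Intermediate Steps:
p(c) = 2*c
I = -18 (I = -3*6 = -18)
l(V, Q) = 12/7 - 2*Q*V²/7 (l(V, Q) = 1 - (13 + (((2*V)*V)*Q - 18))/7 = 1 - (13 + ((2*V²)*Q - 18))/7 = 1 - (13 + (2*Q*V² - 18))/7 = 1 - (13 + (-18 + 2*Q*V²))/7 = 1 - (-5 + 2*Q*V²)/7 = 1 + (5/7 - 2*Q*V²/7) = 12/7 - 2*Q*V²/7)
(l(-6 + W, -4) - 1601) + 2810 = ((12/7 - 2/7*(-4)*(-6 - 21)²) - 1601) + 2810 = ((12/7 - 2/7*(-4)*(-27)²) - 1601) + 2810 = ((12/7 - 2/7*(-4)*729) - 1601) + 2810 = ((12/7 + 5832/7) - 1601) + 2810 = (5844/7 - 1601) + 2810 = -5363/7 + 2810 = 14307/7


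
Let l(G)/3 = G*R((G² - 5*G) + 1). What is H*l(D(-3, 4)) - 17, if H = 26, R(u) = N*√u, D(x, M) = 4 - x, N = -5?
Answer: -17 - 2730*√15 ≈ -10590.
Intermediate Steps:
R(u) = -5*√u
l(G) = -15*G*√(1 + G² - 5*G) (l(G) = 3*(G*(-5*√((G² - 5*G) + 1))) = 3*(G*(-5*√(1 + G² - 5*G))) = 3*(-5*G*√(1 + G² - 5*G)) = -15*G*√(1 + G² - 5*G))
H*l(D(-3, 4)) - 17 = 26*(-15*(4 - 1*(-3))*√(1 + (4 - 1*(-3))² - 5*(4 - 1*(-3)))) - 17 = 26*(-15*(4 + 3)*√(1 + (4 + 3)² - 5*(4 + 3))) - 17 = 26*(-15*7*√(1 + 7² - 5*7)) - 17 = 26*(-15*7*√(1 + 49 - 35)) - 17 = 26*(-15*7*√15) - 17 = 26*(-105*√15) - 17 = -2730*√15 - 17 = -17 - 2730*√15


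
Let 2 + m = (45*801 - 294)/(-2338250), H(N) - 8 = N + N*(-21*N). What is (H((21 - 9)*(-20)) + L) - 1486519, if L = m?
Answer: -6304747438001/2338250 ≈ -2.6964e+6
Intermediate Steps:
H(N) = 8 + N - 21*N**2 (H(N) = 8 + (N + N*(-21*N)) = 8 + (N - 21*N**2) = 8 + N - 21*N**2)
m = -4712251/2338250 (m = -2 + (45*801 - 294)/(-2338250) = -2 + (36045 - 294)*(-1/2338250) = -2 + 35751*(-1/2338250) = -2 - 35751/2338250 = -4712251/2338250 ≈ -2.0153)
L = -4712251/2338250 ≈ -2.0153
(H((21 - 9)*(-20)) + L) - 1486519 = ((8 + (21 - 9)*(-20) - 21*400*(21 - 9)**2) - 4712251/2338250) - 1486519 = ((8 + 12*(-20) - 21*(12*(-20))**2) - 4712251/2338250) - 1486519 = ((8 - 240 - 21*(-240)**2) - 4712251/2338250) - 1486519 = ((8 - 240 - 21*57600) - 4712251/2338250) - 1486519 = ((8 - 240 - 1209600) - 4712251/2338250) - 1486519 = (-1209832 - 4712251/2338250) - 1486519 = -2828894386251/2338250 - 1486519 = -6304747438001/2338250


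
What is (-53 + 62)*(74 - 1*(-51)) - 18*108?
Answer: -819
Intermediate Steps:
(-53 + 62)*(74 - 1*(-51)) - 18*108 = 9*(74 + 51) - 1944 = 9*125 - 1944 = 1125 - 1944 = -819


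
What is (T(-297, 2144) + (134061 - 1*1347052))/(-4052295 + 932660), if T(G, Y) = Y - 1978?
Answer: 242565/623927 ≈ 0.38877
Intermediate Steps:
T(G, Y) = -1978 + Y
(T(-297, 2144) + (134061 - 1*1347052))/(-4052295 + 932660) = ((-1978 + 2144) + (134061 - 1*1347052))/(-4052295 + 932660) = (166 + (134061 - 1347052))/(-3119635) = (166 - 1212991)*(-1/3119635) = -1212825*(-1/3119635) = 242565/623927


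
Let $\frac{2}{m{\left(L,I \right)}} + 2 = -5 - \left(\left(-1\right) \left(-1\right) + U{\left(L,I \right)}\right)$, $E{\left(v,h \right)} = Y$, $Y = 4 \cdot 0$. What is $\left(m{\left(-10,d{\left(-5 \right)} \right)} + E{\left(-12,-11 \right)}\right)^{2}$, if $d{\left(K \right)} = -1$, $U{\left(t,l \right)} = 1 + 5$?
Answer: $\frac{1}{49} \approx 0.020408$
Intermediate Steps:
$Y = 0$
$U{\left(t,l \right)} = 6$
$E{\left(v,h \right)} = 0$
$m{\left(L,I \right)} = - \frac{1}{7}$ ($m{\left(L,I \right)} = \frac{2}{-2 - \left(11 + 1\right)} = \frac{2}{-2 - 12} = \frac{2}{-14} = 2 \left(- \frac{1}{14}\right) = - \frac{1}{7}$)
$\left(m{\left(-10,d{\left(-5 \right)} \right)} + E{\left(-12,-11 \right)}\right)^{2} = \left(- \frac{1}{7} + 0\right)^{2} = \left(- \frac{1}{7}\right)^{2} = \frac{1}{49}$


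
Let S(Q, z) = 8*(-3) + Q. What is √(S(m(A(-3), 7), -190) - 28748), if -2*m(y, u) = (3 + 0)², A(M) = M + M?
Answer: I*√115106/2 ≈ 169.64*I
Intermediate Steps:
A(M) = 2*M
m(y, u) = -9/2 (m(y, u) = -(3 + 0)²/2 = -½*3² = -½*9 = -9/2)
S(Q, z) = -24 + Q
√(S(m(A(-3), 7), -190) - 28748) = √((-24 - 9/2) - 28748) = √(-57/2 - 28748) = √(-57553/2) = I*√115106/2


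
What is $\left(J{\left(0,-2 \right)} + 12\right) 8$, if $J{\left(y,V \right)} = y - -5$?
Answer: $136$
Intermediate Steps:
$J{\left(y,V \right)} = 5 + y$ ($J{\left(y,V \right)} = y + 5 = 5 + y$)
$\left(J{\left(0,-2 \right)} + 12\right) 8 = \left(\left(5 + 0\right) + 12\right) 8 = \left(5 + 12\right) 8 = 17 \cdot 8 = 136$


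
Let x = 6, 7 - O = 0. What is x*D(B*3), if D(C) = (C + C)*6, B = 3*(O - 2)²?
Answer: 16200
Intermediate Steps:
O = 7 (O = 7 - 1*0 = 7 + 0 = 7)
B = 75 (B = 3*(7 - 2)² = 3*5² = 3*25 = 75)
D(C) = 12*C (D(C) = (2*C)*6 = 12*C)
x*D(B*3) = 6*(12*(75*3)) = 6*(12*225) = 6*2700 = 16200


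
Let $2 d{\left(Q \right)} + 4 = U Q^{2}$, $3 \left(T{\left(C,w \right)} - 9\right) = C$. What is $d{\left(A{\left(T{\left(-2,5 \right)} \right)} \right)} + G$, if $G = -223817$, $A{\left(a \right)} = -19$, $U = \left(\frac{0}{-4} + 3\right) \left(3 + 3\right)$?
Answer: $-220570$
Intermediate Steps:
$U = 18$ ($U = \left(0 \left(- \frac{1}{4}\right) + 3\right) 6 = \left(0 + 3\right) 6 = 3 \cdot 6 = 18$)
$T{\left(C,w \right)} = 9 + \frac{C}{3}$
$d{\left(Q \right)} = -2 + 9 Q^{2}$ ($d{\left(Q \right)} = -2 + \frac{18 Q^{2}}{2} = -2 + 9 Q^{2}$)
$d{\left(A{\left(T{\left(-2,5 \right)} \right)} \right)} + G = \left(-2 + 9 \left(-19\right)^{2}\right) - 223817 = \left(-2 + 9 \cdot 361\right) - 223817 = \left(-2 + 3249\right) - 223817 = 3247 - 223817 = -220570$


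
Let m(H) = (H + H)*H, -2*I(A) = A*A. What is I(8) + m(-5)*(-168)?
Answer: -8432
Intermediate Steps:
I(A) = -A²/2 (I(A) = -A*A/2 = -A²/2)
m(H) = 2*H² (m(H) = (2*H)*H = 2*H²)
I(8) + m(-5)*(-168) = -½*8² + (2*(-5)²)*(-168) = -½*64 + (2*25)*(-168) = -32 + 50*(-168) = -32 - 8400 = -8432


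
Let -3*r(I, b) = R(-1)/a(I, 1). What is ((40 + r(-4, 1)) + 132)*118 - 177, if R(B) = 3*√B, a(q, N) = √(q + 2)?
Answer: 20119 - 59*√2 ≈ 20036.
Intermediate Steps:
a(q, N) = √(2 + q)
r(I, b) = -I/√(2 + I) (r(I, b) = -3*√(-1)/(3*(√(2 + I))) = -3*I/(3*√(2 + I)) = -I/√(2 + I))
((40 + r(-4, 1)) + 132)*118 - 177 = ((40 - I/√(2 - 4)) + 132)*118 - 177 = ((40 - I/√(-2)) + 132)*118 - 177 = ((40 - I*(-I*√2/2)) + 132)*118 - 177 = ((40 - √2/2) + 132)*118 - 177 = (172 - √2/2)*118 - 177 = (20296 - 59*√2) - 177 = 20119 - 59*√2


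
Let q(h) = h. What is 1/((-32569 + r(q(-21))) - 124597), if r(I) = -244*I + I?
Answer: -1/152063 ≈ -6.5762e-6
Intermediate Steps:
r(I) = -243*I
1/((-32569 + r(q(-21))) - 124597) = 1/((-32569 - 243*(-21)) - 124597) = 1/((-32569 + 5103) - 124597) = 1/(-27466 - 124597) = 1/(-152063) = -1/152063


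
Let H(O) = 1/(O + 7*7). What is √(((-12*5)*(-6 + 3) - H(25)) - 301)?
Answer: 3*I*√73630/74 ≈ 11.001*I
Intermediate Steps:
H(O) = 1/(49 + O) (H(O) = 1/(O + 49) = 1/(49 + O))
√(((-12*5)*(-6 + 3) - H(25)) - 301) = √(((-12*5)*(-6 + 3) - 1/(49 + 25)) - 301) = √((-60*(-3) - 1/74) - 301) = √((180 - 1*1/74) - 301) = √((180 - 1/74) - 301) = √(13319/74 - 301) = √(-8955/74) = 3*I*√73630/74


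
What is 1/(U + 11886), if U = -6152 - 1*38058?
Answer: -1/32324 ≈ -3.0937e-5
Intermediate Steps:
U = -44210 (U = -6152 - 38058 = -44210)
1/(U + 11886) = 1/(-44210 + 11886) = 1/(-32324) = -1/32324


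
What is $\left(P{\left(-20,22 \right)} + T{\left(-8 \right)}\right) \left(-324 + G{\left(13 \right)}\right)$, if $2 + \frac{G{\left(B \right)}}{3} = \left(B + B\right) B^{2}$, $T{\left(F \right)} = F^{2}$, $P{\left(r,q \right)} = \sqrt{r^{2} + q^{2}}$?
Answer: $822528 + 25704 \sqrt{221} \approx 1.2046 \cdot 10^{6}$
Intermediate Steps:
$P{\left(r,q \right)} = \sqrt{q^{2} + r^{2}}$
$G{\left(B \right)} = -6 + 6 B^{3}$ ($G{\left(B \right)} = -6 + 3 \left(B + B\right) B^{2} = -6 + 3 \cdot 2 B B^{2} = -6 + 3 \cdot 2 B^{3} = -6 + 6 B^{3}$)
$\left(P{\left(-20,22 \right)} + T{\left(-8 \right)}\right) \left(-324 + G{\left(13 \right)}\right) = \left(\sqrt{22^{2} + \left(-20\right)^{2}} + \left(-8\right)^{2}\right) \left(-324 - \left(6 - 6 \cdot 13^{3}\right)\right) = \left(\sqrt{484 + 400} + 64\right) \left(-324 + \left(-6 + 6 \cdot 2197\right)\right) = \left(\sqrt{884} + 64\right) \left(-324 + \left(-6 + 13182\right)\right) = \left(2 \sqrt{221} + 64\right) \left(-324 + 13176\right) = \left(64 + 2 \sqrt{221}\right) 12852 = 822528 + 25704 \sqrt{221}$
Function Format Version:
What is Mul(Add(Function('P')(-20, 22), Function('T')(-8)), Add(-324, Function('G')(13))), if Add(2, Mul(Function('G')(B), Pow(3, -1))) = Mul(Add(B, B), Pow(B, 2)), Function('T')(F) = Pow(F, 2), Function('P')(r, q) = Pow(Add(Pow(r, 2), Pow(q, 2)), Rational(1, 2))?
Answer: Add(822528, Mul(25704, Pow(221, Rational(1, 2)))) ≈ 1.2046e+6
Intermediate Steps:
Function('P')(r, q) = Pow(Add(Pow(q, 2), Pow(r, 2)), Rational(1, 2))
Function('G')(B) = Add(-6, Mul(6, Pow(B, 3))) (Function('G')(B) = Add(-6, Mul(3, Mul(Add(B, B), Pow(B, 2)))) = Add(-6, Mul(3, Mul(Mul(2, B), Pow(B, 2)))) = Add(-6, Mul(3, Mul(2, Pow(B, 3)))) = Add(-6, Mul(6, Pow(B, 3))))
Mul(Add(Function('P')(-20, 22), Function('T')(-8)), Add(-324, Function('G')(13))) = Mul(Add(Pow(Add(Pow(22, 2), Pow(-20, 2)), Rational(1, 2)), Pow(-8, 2)), Add(-324, Add(-6, Mul(6, Pow(13, 3))))) = Mul(Add(Pow(Add(484, 400), Rational(1, 2)), 64), Add(-324, Add(-6, Mul(6, 2197)))) = Mul(Add(Pow(884, Rational(1, 2)), 64), Add(-324, Add(-6, 13182))) = Mul(Add(Mul(2, Pow(221, Rational(1, 2))), 64), Add(-324, 13176)) = Mul(Add(64, Mul(2, Pow(221, Rational(1, 2)))), 12852) = Add(822528, Mul(25704, Pow(221, Rational(1, 2))))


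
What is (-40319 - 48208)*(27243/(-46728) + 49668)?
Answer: -22828743343683/5192 ≈ -4.3969e+9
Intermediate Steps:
(-40319 - 48208)*(27243/(-46728) + 49668) = -88527*(27243*(-1/46728) + 49668) = -88527*(-3027/5192 + 49668) = -88527*257873229/5192 = -22828743343683/5192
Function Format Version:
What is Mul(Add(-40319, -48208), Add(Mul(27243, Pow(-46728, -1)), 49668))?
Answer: Rational(-22828743343683, 5192) ≈ -4.3969e+9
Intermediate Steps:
Mul(Add(-40319, -48208), Add(Mul(27243, Pow(-46728, -1)), 49668)) = Mul(-88527, Add(Mul(27243, Rational(-1, 46728)), 49668)) = Mul(-88527, Add(Rational(-3027, 5192), 49668)) = Mul(-88527, Rational(257873229, 5192)) = Rational(-22828743343683, 5192)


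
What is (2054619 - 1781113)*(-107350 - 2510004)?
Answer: -715862023124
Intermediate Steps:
(2054619 - 1781113)*(-107350 - 2510004) = 273506*(-2617354) = -715862023124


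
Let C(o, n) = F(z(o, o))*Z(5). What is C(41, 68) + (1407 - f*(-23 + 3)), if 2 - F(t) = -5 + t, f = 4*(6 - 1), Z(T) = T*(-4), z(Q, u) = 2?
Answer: 1707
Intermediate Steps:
Z(T) = -4*T
f = 20 (f = 4*5 = 20)
F(t) = 7 - t (F(t) = 2 - (-5 + t) = 2 + (5 - t) = 7 - t)
C(o, n) = -100 (C(o, n) = (7 - 1*2)*(-4*5) = (7 - 2)*(-20) = 5*(-20) = -100)
C(41, 68) + (1407 - f*(-23 + 3)) = -100 + (1407 - 20*(-23 + 3)) = -100 + (1407 - 20*(-20)) = -100 + (1407 - 1*(-400)) = -100 + (1407 + 400) = -100 + 1807 = 1707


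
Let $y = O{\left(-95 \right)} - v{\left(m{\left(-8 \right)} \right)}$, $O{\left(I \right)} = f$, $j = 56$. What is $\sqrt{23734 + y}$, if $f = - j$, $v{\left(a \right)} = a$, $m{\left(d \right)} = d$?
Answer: $\sqrt{23686} \approx 153.9$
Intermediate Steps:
$f = -56$ ($f = \left(-1\right) 56 = -56$)
$O{\left(I \right)} = -56$
$y = -48$ ($y = -56 - -8 = -56 + 8 = -48$)
$\sqrt{23734 + y} = \sqrt{23734 - 48} = \sqrt{23686}$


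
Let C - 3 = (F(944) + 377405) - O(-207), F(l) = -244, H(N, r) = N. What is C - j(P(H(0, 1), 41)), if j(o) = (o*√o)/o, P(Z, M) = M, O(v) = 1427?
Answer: 375737 - √41 ≈ 3.7573e+5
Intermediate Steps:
j(o) = √o (j(o) = o^(3/2)/o = √o)
C = 375737 (C = 3 + ((-244 + 377405) - 1*1427) = 3 + (377161 - 1427) = 3 + 375734 = 375737)
C - j(P(H(0, 1), 41)) = 375737 - √41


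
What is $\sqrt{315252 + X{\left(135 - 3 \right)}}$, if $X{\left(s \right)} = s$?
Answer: $2 \sqrt{78846} \approx 561.59$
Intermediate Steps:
$\sqrt{315252 + X{\left(135 - 3 \right)}} = \sqrt{315252 + \left(135 - 3\right)} = \sqrt{315252 + 132} = \sqrt{315384} = 2 \sqrt{78846}$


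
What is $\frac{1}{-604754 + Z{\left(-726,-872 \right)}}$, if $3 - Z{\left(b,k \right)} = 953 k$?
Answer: $\frac{1}{226265} \approx 4.4196 \cdot 10^{-6}$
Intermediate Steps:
$Z{\left(b,k \right)} = 3 - 953 k$
$\frac{1}{-604754 + Z{\left(-726,-872 \right)}} = \frac{1}{-604754 + \left(3 - -831016\right)} = \frac{1}{-604754 + \left(3 + 831016\right)} = \frac{1}{-604754 + 831019} = \frac{1}{226265}$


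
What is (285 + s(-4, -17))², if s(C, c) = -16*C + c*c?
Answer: 407044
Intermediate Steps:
s(C, c) = c² - 16*C (s(C, c) = -16*C + c² = c² - 16*C)
(285 + s(-4, -17))² = (285 + ((-17)² - 16*(-4)))² = (285 + (289 + 64))² = (285 + 353)² = 638² = 407044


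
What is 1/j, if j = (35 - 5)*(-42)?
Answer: -1/1260 ≈ -0.00079365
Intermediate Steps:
j = -1260 (j = 30*(-42) = -1260)
1/j = 1/(-1260) = -1/1260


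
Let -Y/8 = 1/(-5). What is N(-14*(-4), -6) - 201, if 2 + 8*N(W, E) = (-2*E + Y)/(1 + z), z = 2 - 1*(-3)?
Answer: -6029/30 ≈ -200.97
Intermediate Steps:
Y = 8/5 (Y = -8/(-5) = -8*(-1/5) = 8/5 ≈ 1.6000)
z = 5 (z = 2 + 3 = 5)
N(W, E) = -13/60 - E/24 (N(W, E) = -1/4 + ((-2*E + 8/5)/(1 + 5))/8 = -1/4 + ((8/5 - 2*E)/6)/8 = -1/4 + ((8/5 - 2*E)*(1/6))/8 = -1/4 + (4/15 - E/3)/8 = -1/4 + (1/30 - E/24) = -13/60 - E/24)
N(-14*(-4), -6) - 201 = (-13/60 - 1/24*(-6)) - 201 = (-13/60 + 1/4) - 201 = 1/30 - 201 = -6029/30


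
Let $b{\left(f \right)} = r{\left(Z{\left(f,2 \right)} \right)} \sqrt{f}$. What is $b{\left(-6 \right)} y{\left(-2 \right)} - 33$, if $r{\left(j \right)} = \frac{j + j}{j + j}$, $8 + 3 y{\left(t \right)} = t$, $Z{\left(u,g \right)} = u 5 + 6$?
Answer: $-33 - \frac{10 i \sqrt{6}}{3} \approx -33.0 - 8.165 i$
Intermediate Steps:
$Z{\left(u,g \right)} = 6 + 5 u$ ($Z{\left(u,g \right)} = 5 u + 6 = 6 + 5 u$)
$y{\left(t \right)} = - \frac{8}{3} + \frac{t}{3}$
$r{\left(j \right)} = 1$ ($r{\left(j \right)} = \frac{2 j}{2 j} = 2 j \frac{1}{2 j} = 1$)
$b{\left(f \right)} = \sqrt{f}$ ($b{\left(f \right)} = 1 \sqrt{f} = \sqrt{f}$)
$b{\left(-6 \right)} y{\left(-2 \right)} - 33 = \sqrt{-6} \left(- \frac{8}{3} + \frac{1}{3} \left(-2\right)\right) - 33 = i \sqrt{6} \left(- \frac{8}{3} - \frac{2}{3}\right) - 33 = i \sqrt{6} \left(- \frac{10}{3}\right) - 33 = - \frac{10 i \sqrt{6}}{3} - 33 = -33 - \frac{10 i \sqrt{6}}{3}$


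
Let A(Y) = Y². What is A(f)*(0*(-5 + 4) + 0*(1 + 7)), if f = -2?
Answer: 0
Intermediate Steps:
A(f)*(0*(-5 + 4) + 0*(1 + 7)) = (-2)²*(0*(-5 + 4) + 0*(1 + 7)) = 4*(0*(-1) + 0*8) = 4*(0 + 0) = 4*0 = 0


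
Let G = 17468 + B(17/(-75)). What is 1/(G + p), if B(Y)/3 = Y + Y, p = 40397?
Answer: 25/1446591 ≈ 1.7282e-5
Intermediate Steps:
B(Y) = 6*Y (B(Y) = 3*(Y + Y) = 3*(2*Y) = 6*Y)
G = 436666/25 (G = 17468 + 6*(17/(-75)) = 17468 + 6*(17*(-1/75)) = 17468 + 6*(-17/75) = 17468 - 34/25 = 436666/25 ≈ 17467.)
1/(G + p) = 1/(436666/25 + 40397) = 1/(1446591/25) = 25/1446591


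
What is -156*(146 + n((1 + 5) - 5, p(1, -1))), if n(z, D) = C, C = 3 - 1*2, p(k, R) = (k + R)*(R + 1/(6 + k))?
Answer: -22932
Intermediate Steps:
p(k, R) = (R + k)*(R + 1/(6 + k))
C = 1 (C = 3 - 2 = 1)
n(z, D) = 1
-156*(146 + n((1 + 5) - 5, p(1, -1))) = -156*(146 + 1) = -156*147 = -22932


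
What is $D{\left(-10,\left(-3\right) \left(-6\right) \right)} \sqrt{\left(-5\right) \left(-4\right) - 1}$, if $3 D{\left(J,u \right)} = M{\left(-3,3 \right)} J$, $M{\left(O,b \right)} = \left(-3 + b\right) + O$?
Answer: $10 \sqrt{19} \approx 43.589$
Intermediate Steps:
$M{\left(O,b \right)} = -3 + O + b$
$D{\left(J,u \right)} = - J$ ($D{\left(J,u \right)} = \frac{\left(-3 - 3 + 3\right) J}{3} = \frac{\left(-3\right) J}{3} = - J$)
$D{\left(-10,\left(-3\right) \left(-6\right) \right)} \sqrt{\left(-5\right) \left(-4\right) - 1} = \left(-1\right) \left(-10\right) \sqrt{\left(-5\right) \left(-4\right) - 1} = 10 \sqrt{20 - 1} = 10 \sqrt{19}$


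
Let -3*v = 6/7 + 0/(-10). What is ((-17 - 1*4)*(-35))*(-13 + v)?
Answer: -9765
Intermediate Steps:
v = -2/7 (v = -(6/7 + 0/(-10))/3 = -(6*(1/7) + 0*(-1/10))/3 = -(6/7 + 0)/3 = -1/3*6/7 = -2/7 ≈ -0.28571)
((-17 - 1*4)*(-35))*(-13 + v) = ((-17 - 1*4)*(-35))*(-13 - 2/7) = ((-17 - 4)*(-35))*(-93/7) = -21*(-35)*(-93/7) = 735*(-93/7) = -9765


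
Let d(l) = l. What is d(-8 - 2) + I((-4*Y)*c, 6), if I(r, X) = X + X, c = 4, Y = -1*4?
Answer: 2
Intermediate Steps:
Y = -4
I(r, X) = 2*X
d(-8 - 2) + I((-4*Y)*c, 6) = (-8 - 2) + 2*6 = -10 + 12 = 2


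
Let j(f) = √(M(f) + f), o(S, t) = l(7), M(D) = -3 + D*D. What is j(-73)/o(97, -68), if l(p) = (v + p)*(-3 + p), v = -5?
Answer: √5253/8 ≈ 9.0597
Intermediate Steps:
M(D) = -3 + D²
l(p) = (-5 + p)*(-3 + p)
o(S, t) = 8 (o(S, t) = 15 + 7² - 8*7 = 15 + 49 - 56 = 8)
j(f) = √(-3 + f + f²) (j(f) = √((-3 + f²) + f) = √(-3 + f + f²))
j(-73)/o(97, -68) = √(-3 - 73 + (-73)²)/8 = √(-3 - 73 + 5329)*(⅛) = √5253*(⅛) = √5253/8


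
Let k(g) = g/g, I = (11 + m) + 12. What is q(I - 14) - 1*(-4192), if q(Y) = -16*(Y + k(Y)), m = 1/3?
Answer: 12080/3 ≈ 4026.7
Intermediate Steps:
m = 1/3 ≈ 0.33333
I = 70/3 (I = (11 + 1/3) + 12 = 34/3 + 12 = 70/3 ≈ 23.333)
k(g) = 1
q(Y) = -16 - 16*Y (q(Y) = -16*(Y + 1) = -16*(1 + Y) = -16 - 16*Y)
q(I - 14) - 1*(-4192) = (-16 - 16*(70/3 - 14)) - 1*(-4192) = (-16 - 16*28/3) + 4192 = (-16 - 448/3) + 4192 = -496/3 + 4192 = 12080/3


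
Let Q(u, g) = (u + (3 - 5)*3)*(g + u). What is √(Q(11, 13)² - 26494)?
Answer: I*√12094 ≈ 109.97*I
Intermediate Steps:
Q(u, g) = (-6 + u)*(g + u) (Q(u, g) = (u - 2*3)*(g + u) = (u - 6)*(g + u) = (-6 + u)*(g + u))
√(Q(11, 13)² - 26494) = √((11² - 6*13 - 6*11 + 13*11)² - 26494) = √((121 - 78 - 66 + 143)² - 26494) = √(120² - 26494) = √(14400 - 26494) = √(-12094) = I*√12094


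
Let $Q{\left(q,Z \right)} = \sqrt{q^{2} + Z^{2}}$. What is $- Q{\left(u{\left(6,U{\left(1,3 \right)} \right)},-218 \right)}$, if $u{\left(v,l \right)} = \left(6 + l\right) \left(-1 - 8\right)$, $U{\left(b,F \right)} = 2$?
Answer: $- 2 \sqrt{13177} \approx -229.58$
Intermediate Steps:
$u{\left(v,l \right)} = -54 - 9 l$ ($u{\left(v,l \right)} = \left(6 + l\right) \left(-9\right) = -54 - 9 l$)
$Q{\left(q,Z \right)} = \sqrt{Z^{2} + q^{2}}$
$- Q{\left(u{\left(6,U{\left(1,3 \right)} \right)},-218 \right)} = - \sqrt{\left(-218\right)^{2} + \left(-54 - 18\right)^{2}} = - \sqrt{47524 + \left(-54 - 18\right)^{2}} = - \sqrt{47524 + \left(-72\right)^{2}} = - \sqrt{47524 + 5184} = - \sqrt{52708} = - 2 \sqrt{13177}$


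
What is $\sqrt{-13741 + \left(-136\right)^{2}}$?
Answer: $\sqrt{4755} \approx 68.957$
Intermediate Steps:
$\sqrt{-13741 + \left(-136\right)^{2}} = \sqrt{-13741 + 18496} = \sqrt{4755}$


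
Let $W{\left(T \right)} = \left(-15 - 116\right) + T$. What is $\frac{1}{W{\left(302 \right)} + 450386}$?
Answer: $\frac{1}{450557} \approx 2.2195 \cdot 10^{-6}$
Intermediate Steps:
$W{\left(T \right)} = -131 + T$
$\frac{1}{W{\left(302 \right)} + 450386} = \frac{1}{\left(-131 + 302\right) + 450386} = \frac{1}{171 + 450386} = \frac{1}{450557}$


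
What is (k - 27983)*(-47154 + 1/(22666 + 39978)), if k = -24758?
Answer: 155792440244675/62644 ≈ 2.4869e+9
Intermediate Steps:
(k - 27983)*(-47154 + 1/(22666 + 39978)) = (-24758 - 27983)*(-47154 + 1/(22666 + 39978)) = -52741*(-47154 + 1/62644) = -52741*(-2953915175/62644) = 155792440244675/62644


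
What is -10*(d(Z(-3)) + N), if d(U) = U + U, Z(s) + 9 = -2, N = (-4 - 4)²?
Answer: -420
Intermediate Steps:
N = 64 (N = (-8)² = 64)
Z(s) = -11 (Z(s) = -9 - 2 = -11)
d(U) = 2*U
-10*(d(Z(-3)) + N) = -10*(2*(-11) + 64) = -10*(-22 + 64) = -10*42 = -420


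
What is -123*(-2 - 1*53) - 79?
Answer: 6686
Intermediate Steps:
-123*(-2 - 1*53) - 79 = -123*(-2 - 53) - 79 = -123*(-55) - 79 = 6765 - 79 = 6686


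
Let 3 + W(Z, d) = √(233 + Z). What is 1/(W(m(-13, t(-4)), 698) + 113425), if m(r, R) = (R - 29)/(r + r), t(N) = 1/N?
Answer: 907376/102916398799 - 2*√3746/102916398799 ≈ 8.8154e-6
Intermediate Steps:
m(r, R) = (-29 + R)/(2*r) (m(r, R) = (-29 + R)/((2*r)) = (-29 + R)*(1/(2*r)) = (-29 + R)/(2*r))
W(Z, d) = -3 + √(233 + Z)
1/(W(m(-13, t(-4)), 698) + 113425) = 1/((-3 + √(233 + (½)*(-29 + 1/(-4))/(-13))) + 113425) = 1/((-3 + √(233 + (½)*(-1/13)*(-29 - ¼))) + 113425) = 1/((-3 + √(233 + (½)*(-1/13)*(-117/4))) + 113425) = 1/((-3 + √(233 + 9/8)) + 113425) = 1/((-3 + √(1873/8)) + 113425) = 1/((-3 + √3746/4) + 113425) = 1/(113422 + √3746/4)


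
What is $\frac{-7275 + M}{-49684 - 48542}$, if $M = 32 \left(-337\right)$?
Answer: $\frac{18059}{98226} \approx 0.18385$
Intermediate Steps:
$M = -10784$
$\frac{-7275 + M}{-49684 - 48542} = \frac{-7275 - 10784}{-49684 - 48542} = - \frac{18059}{-98226} = \left(-18059\right) \left(- \frac{1}{98226}\right) = \frac{18059}{98226}$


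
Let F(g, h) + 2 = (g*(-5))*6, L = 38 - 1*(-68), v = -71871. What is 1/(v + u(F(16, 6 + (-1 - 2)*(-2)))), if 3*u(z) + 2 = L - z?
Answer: -3/215027 ≈ -1.3952e-5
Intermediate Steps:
L = 106 (L = 38 + 68 = 106)
F(g, h) = -2 - 30*g (F(g, h) = -2 + (g*(-5))*6 = -2 - 5*g*6 = -2 - 30*g)
u(z) = 104/3 - z/3 (u(z) = -⅔ + (106 - z)/3 = -⅔ + (106/3 - z/3) = 104/3 - z/3)
1/(v + u(F(16, 6 + (-1 - 2)*(-2)))) = 1/(-71871 + (104/3 - (-2 - 30*16)/3)) = 1/(-71871 + (104/3 - (-2 - 480)/3)) = 1/(-71871 + (104/3 - ⅓*(-482))) = 1/(-71871 + (104/3 + 482/3)) = 1/(-71871 + 586/3) = 1/(-215027/3) = -3/215027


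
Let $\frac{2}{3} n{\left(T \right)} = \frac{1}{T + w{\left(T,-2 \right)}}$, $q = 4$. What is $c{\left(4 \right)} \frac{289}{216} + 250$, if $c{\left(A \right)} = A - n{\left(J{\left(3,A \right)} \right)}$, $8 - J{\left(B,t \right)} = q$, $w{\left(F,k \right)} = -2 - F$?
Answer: $\frac{221491}{864} \approx 256.36$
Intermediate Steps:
$J{\left(B,t \right)} = 4$ ($J{\left(B,t \right)} = 8 - 4 = 4$)
$n{\left(T \right)} = - \frac{3}{4}$ ($n{\left(T \right)} = \frac{3}{2 \left(T - \left(2 + T\right)\right)} = \frac{3}{2 \left(-2\right)} = \frac{3}{2} \left(- \frac{1}{2}\right) = - \frac{3}{4}$)
$c{\left(A \right)} = \frac{3}{4} + A$ ($c{\left(A \right)} = A - - \frac{3}{4} = A + \frac{3}{4} = \frac{3}{4} + A$)
$c{\left(4 \right)} \frac{289}{216} + 250 = \left(\frac{3}{4} + 4\right) \frac{289}{216} + 250 = \frac{19 \cdot 289 \cdot \frac{1}{216}}{4} + 250 = \frac{19}{4} \cdot \frac{289}{216} + 250 = \frac{5491}{864} + 250 = \frac{221491}{864}$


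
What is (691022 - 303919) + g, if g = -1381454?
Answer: -994351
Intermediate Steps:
(691022 - 303919) + g = (691022 - 303919) - 1381454 = 387103 - 1381454 = -994351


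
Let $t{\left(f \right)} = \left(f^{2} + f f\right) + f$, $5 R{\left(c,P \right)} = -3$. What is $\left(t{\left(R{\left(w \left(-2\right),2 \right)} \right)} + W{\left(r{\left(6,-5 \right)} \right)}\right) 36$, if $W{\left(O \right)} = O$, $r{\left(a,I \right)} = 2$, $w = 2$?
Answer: $\frac{1908}{25} \approx 76.32$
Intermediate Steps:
$R{\left(c,P \right)} = - \frac{3}{5}$ ($R{\left(c,P \right)} = \frac{1}{5} \left(-3\right) = - \frac{3}{5}$)
$t{\left(f \right)} = f + 2 f^{2}$ ($t{\left(f \right)} = \left(f^{2} + f^{2}\right) + f = 2 f^{2} + f = f + 2 f^{2}$)
$\left(t{\left(R{\left(w \left(-2\right),2 \right)} \right)} + W{\left(r{\left(6,-5 \right)} \right)}\right) 36 = \left(- \frac{3 \left(1 + 2 \left(- \frac{3}{5}\right)\right)}{5} + 2\right) 36 = \left(- \frac{3 \left(1 - \frac{6}{5}\right)}{5} + 2\right) 36 = \left(\left(- \frac{3}{5}\right) \left(- \frac{1}{5}\right) + 2\right) 36 = \left(\frac{3}{25} + 2\right) 36 = \frac{53}{25} \cdot 36 = \frac{1908}{25}$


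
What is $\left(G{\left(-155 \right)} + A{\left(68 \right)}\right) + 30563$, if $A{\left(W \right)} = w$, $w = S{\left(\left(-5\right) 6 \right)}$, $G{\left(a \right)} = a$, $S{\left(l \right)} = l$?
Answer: $30378$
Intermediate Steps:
$w = -30$ ($w = \left(-5\right) 6 = -30$)
$A{\left(W \right)} = -30$
$\left(G{\left(-155 \right)} + A{\left(68 \right)}\right) + 30563 = \left(-155 - 30\right) + 30563 = -185 + 30563 = 30378$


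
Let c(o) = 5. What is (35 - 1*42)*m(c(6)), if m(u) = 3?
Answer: -21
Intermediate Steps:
(35 - 1*42)*m(c(6)) = (35 - 1*42)*3 = (35 - 42)*3 = -7*3 = -21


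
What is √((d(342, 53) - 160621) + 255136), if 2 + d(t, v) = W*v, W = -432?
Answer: √71617 ≈ 267.61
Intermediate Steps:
d(t, v) = -2 - 432*v
√((d(342, 53) - 160621) + 255136) = √(((-2 - 432*53) - 160621) + 255136) = √(((-2 - 22896) - 160621) + 255136) = √((-22898 - 160621) + 255136) = √(-183519 + 255136) = √71617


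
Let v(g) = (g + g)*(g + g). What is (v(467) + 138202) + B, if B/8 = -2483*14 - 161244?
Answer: -557490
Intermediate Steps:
B = -1568048 (B = 8*(-2483*14 - 161244) = 8*(-34762 - 161244) = 8*(-196006) = -1568048)
v(g) = 4*g² (v(g) = (2*g)*(2*g) = 4*g²)
(v(467) + 138202) + B = (4*467² + 138202) - 1568048 = (4*218089 + 138202) - 1568048 = (872356 + 138202) - 1568048 = 1010558 - 1568048 = -557490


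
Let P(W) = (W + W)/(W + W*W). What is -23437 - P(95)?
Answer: -1124977/48 ≈ -23437.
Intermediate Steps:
P(W) = 2*W/(W + W**2) (P(W) = (2*W)/(W + W**2) = 2*W/(W + W**2))
-23437 - P(95) = -23437 - 2/(1 + 95) = -23437 - 2/96 = -23437 - 1*1/48 = -23437 - 1/48 = -1124977/48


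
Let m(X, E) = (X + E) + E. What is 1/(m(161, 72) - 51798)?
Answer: -1/51493 ≈ -1.9420e-5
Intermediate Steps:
m(X, E) = X + 2*E (m(X, E) = (E + X) + E = X + 2*E)
1/(m(161, 72) - 51798) = 1/((161 + 2*72) - 51798) = 1/((161 + 144) - 51798) = 1/(305 - 51798) = 1/(-51493) = -1/51493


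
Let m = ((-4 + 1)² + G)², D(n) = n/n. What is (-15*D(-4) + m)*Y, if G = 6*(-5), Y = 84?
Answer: 35784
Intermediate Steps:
D(n) = 1
G = -30
m = 441 (m = ((-4 + 1)² - 30)² = ((-3)² - 30)² = (9 - 30)² = (-21)² = 441)
(-15*D(-4) + m)*Y = (-15*1 + 441)*84 = (-15 + 441)*84 = 426*84 = 35784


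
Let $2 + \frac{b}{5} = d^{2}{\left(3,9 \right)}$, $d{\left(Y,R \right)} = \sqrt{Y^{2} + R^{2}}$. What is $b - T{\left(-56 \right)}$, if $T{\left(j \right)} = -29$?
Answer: $469$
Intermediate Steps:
$d{\left(Y,R \right)} = \sqrt{R^{2} + Y^{2}}$
$b = 440$ ($b = -10 + 5 \left(\sqrt{9^{2} + 3^{2}}\right)^{2} = -10 + 5 \left(\sqrt{81 + 9}\right)^{2} = -10 + 5 \left(\sqrt{90}\right)^{2} = -10 + 5 \left(3 \sqrt{10}\right)^{2} = -10 + 5 \cdot 90 = -10 + 450 = 440$)
$b - T{\left(-56 \right)} = 440 - -29 = 440 + 29 = 469$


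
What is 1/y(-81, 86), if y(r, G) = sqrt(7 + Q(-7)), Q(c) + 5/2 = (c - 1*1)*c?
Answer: sqrt(2)/11 ≈ 0.12856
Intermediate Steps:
Q(c) = -5/2 + c*(-1 + c) (Q(c) = -5/2 + (c - 1*1)*c = -5/2 + (c - 1)*c = -5/2 + (-1 + c)*c = -5/2 + c*(-1 + c))
y(r, G) = 11*sqrt(2)/2 (y(r, G) = sqrt(7 + (-5/2 + (-7)**2 - 1*(-7))) = sqrt(7 + (-5/2 + 49 + 7)) = sqrt(7 + 107/2) = sqrt(121/2) = 11*sqrt(2)/2)
1/y(-81, 86) = 1/(11*sqrt(2)/2) = sqrt(2)/11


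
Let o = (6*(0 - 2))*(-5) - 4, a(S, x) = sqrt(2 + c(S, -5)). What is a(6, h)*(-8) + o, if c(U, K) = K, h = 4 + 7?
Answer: 56 - 8*I*sqrt(3) ≈ 56.0 - 13.856*I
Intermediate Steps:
h = 11
a(S, x) = I*sqrt(3) (a(S, x) = sqrt(2 - 5) = sqrt(-3) = I*sqrt(3))
o = 56 (o = (6*(-2))*(-5) - 4 = -12*(-5) - 4 = 60 - 4 = 56)
a(6, h)*(-8) + o = (I*sqrt(3))*(-8) + 56 = -8*I*sqrt(3) + 56 = 56 - 8*I*sqrt(3)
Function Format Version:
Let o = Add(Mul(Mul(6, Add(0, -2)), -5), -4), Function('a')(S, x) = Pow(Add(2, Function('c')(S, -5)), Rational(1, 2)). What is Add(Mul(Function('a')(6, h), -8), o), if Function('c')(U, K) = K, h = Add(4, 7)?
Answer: Add(56, Mul(-8, I, Pow(3, Rational(1, 2)))) ≈ Add(56.000, Mul(-13.856, I))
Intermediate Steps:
h = 11
Function('a')(S, x) = Mul(I, Pow(3, Rational(1, 2))) (Function('a')(S, x) = Pow(Add(2, -5), Rational(1, 2)) = Pow(-3, Rational(1, 2)) = Mul(I, Pow(3, Rational(1, 2))))
o = 56 (o = Add(Mul(Mul(6, -2), -5), -4) = Add(Mul(-12, -5), -4) = Add(60, -4) = 56)
Add(Mul(Function('a')(6, h), -8), o) = Add(Mul(Mul(I, Pow(3, Rational(1, 2))), -8), 56) = Add(Mul(-8, I, Pow(3, Rational(1, 2))), 56) = Add(56, Mul(-8, I, Pow(3, Rational(1, 2))))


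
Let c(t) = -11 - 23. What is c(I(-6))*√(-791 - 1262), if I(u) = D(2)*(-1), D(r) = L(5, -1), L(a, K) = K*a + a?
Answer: -34*I*√2053 ≈ -1540.5*I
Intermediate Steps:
L(a, K) = a + K*a
D(r) = 0 (D(r) = 5*(1 - 1) = 5*0 = 0)
I(u) = 0 (I(u) = 0*(-1) = 0)
c(t) = -34
c(I(-6))*√(-791 - 1262) = -34*√(-791 - 1262) = -34*I*√2053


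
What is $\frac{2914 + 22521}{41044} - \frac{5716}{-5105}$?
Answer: $\frac{364453179}{209529620} \approx 1.7394$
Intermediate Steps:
$\frac{2914 + 22521}{41044} - \frac{5716}{-5105} = 25435 \cdot \frac{1}{41044} - - \frac{5716}{5105} = \frac{25435}{41044} + \frac{5716}{5105} = \frac{364453179}{209529620}$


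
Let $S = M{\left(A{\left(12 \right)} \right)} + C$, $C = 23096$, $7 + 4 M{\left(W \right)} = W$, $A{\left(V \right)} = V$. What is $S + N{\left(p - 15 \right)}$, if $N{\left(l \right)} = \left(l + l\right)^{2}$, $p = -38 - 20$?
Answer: $\frac{177653}{4} \approx 44413.0$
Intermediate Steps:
$M{\left(W \right)} = - \frac{7}{4} + \frac{W}{4}$
$p = -58$
$N{\left(l \right)} = 4 l^{2}$ ($N{\left(l \right)} = \left(2 l\right)^{2} = 4 l^{2}$)
$S = \frac{92389}{4}$ ($S = \left(- \frac{7}{4} + \frac{1}{4} \cdot 12\right) + 23096 = \left(- \frac{7}{4} + 3\right) + 23096 = \frac{5}{4} + 23096 = \frac{92389}{4} \approx 23097.0$)
$S + N{\left(p - 15 \right)} = \frac{92389}{4} + 4 \left(-58 - 15\right)^{2} = \frac{92389}{4} + 4 \left(-73\right)^{2} = \frac{92389}{4} + 4 \cdot 5329 = \frac{92389}{4} + 21316 = \frac{177653}{4}$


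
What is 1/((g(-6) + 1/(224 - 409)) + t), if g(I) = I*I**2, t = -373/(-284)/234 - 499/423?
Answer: -577834920/125493876877 ≈ -0.0046045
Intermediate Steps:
t = -3667085/3123432 (t = -373*(-1/284)*(1/234) - 499*1/423 = (373/284)*(1/234) - 499/423 = 373/66456 - 499/423 = -3667085/3123432 ≈ -1.1741)
g(I) = I**3
1/((g(-6) + 1/(224 - 409)) + t) = 1/(((-6)**3 + 1/(224 - 409)) - 3667085/3123432) = 1/((-216 + 1/(-185)) - 3667085/3123432) = 1/((-216 - 1/185) - 3667085/3123432) = 1/(-39961/185 - 3667085/3123432) = 1/(-125493876877/577834920) = -577834920/125493876877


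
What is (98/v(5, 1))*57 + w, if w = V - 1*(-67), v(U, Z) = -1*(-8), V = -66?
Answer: 2797/4 ≈ 699.25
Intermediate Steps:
v(U, Z) = 8
w = 1 (w = -66 - 1*(-67) = -66 + 67 = 1)
(98/v(5, 1))*57 + w = (98/8)*57 + 1 = (98*(⅛))*57 + 1 = (49/4)*57 + 1 = 2793/4 + 1 = 2797/4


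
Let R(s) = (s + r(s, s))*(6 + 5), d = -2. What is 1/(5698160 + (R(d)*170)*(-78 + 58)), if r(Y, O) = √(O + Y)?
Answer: 36081/208329138760 + 187*I/83331655504 ≈ 1.7319e-7 + 2.244e-9*I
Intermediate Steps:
R(s) = 11*s + 11*√2*√s (R(s) = (s + √(s + s))*(6 + 5) = (s + √(2*s))*11 = (s + √2*√s)*11 = 11*s + 11*√2*√s)
1/(5698160 + (R(d)*170)*(-78 + 58)) = 1/(5698160 + ((11*(-2) + 11*√2*√(-2))*170)*(-78 + 58)) = 1/(5698160 + ((-22 + 11*√2*(I*√2))*170)*(-20)) = 1/(5698160 + ((-22 + 22*I)*170)*(-20)) = 1/(5698160 + (-3740 + 3740*I)*(-20)) = 1/(5698160 + (74800 - 74800*I)) = 1/(5772960 - 74800*I) = (5772960 + 74800*I)/33332662201600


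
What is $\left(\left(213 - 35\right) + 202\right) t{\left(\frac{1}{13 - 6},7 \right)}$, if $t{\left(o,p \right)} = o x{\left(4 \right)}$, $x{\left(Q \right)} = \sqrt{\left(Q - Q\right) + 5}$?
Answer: $\frac{380 \sqrt{5}}{7} \approx 121.39$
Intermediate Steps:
$x{\left(Q \right)} = \sqrt{5}$ ($x{\left(Q \right)} = \sqrt{0 + 5} = \sqrt{5}$)
$t{\left(o,p \right)} = o \sqrt{5}$
$\left(\left(213 - 35\right) + 202\right) t{\left(\frac{1}{13 - 6},7 \right)} = \left(\left(213 - 35\right) + 202\right) \frac{\sqrt{5}}{13 - 6} = \left(\left(213 - 35\right) + 202\right) \frac{\sqrt{5}}{7} = \left(178 + 202\right) \frac{\sqrt{5}}{7} = 380 \frac{\sqrt{5}}{7} = \frac{380 \sqrt{5}}{7}$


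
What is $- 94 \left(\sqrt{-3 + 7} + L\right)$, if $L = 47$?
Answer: $-4606$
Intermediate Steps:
$- 94 \left(\sqrt{-3 + 7} + L\right) = - 94 \left(\sqrt{-3 + 7} + 47\right) = - 94 \left(\sqrt{4} + 47\right) = - 94 \left(2 + 47\right) = \left(-94\right) 49 = -4606$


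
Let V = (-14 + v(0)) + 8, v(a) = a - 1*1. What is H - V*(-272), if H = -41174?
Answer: -43078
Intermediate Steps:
v(a) = -1 + a (v(a) = a - 1 = -1 + a)
V = -7 (V = (-14 + (-1 + 0)) + 8 = (-14 - 1) + 8 = -15 + 8 = -7)
H - V*(-272) = -41174 - (-7)*(-272) = -41174 - 1*1904 = -41174 - 1904 = -43078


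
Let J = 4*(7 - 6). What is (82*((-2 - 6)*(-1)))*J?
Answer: 2624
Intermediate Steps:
J = 4 (J = 4*1 = 4)
(82*((-2 - 6)*(-1)))*J = (82*((-2 - 6)*(-1)))*4 = (82*(-8*(-1)))*4 = (82*8)*4 = 656*4 = 2624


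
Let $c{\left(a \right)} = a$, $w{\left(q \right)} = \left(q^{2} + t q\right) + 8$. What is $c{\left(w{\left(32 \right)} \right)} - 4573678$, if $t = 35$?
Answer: $-4571526$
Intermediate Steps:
$w{\left(q \right)} = 8 + q^{2} + 35 q$ ($w{\left(q \right)} = \left(q^{2} + 35 q\right) + 8 = 8 + q^{2} + 35 q$)
$c{\left(w{\left(32 \right)} \right)} - 4573678 = \left(8 + 32^{2} + 35 \cdot 32\right) - 4573678 = \left(8 + 1024 + 1120\right) - 4573678 = 2152 - 4573678 = -4571526$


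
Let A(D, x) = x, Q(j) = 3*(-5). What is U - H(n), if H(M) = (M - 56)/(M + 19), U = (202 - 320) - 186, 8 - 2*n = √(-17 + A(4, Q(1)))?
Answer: -54020/179 + 50*I*√2/179 ≈ -301.79 + 0.39503*I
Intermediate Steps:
Q(j) = -15
n = 4 - 2*I*√2 (n = 4 - √(-17 - 15)/2 = 4 - 2*I*√2 ≈ 4.0 - 2.8284*I)
U = -304 (U = -118 - 186 = -304)
H(M) = (-56 + M)/(19 + M)
U - H(n) = -304 - (-56 + (4 - 2*I*√2))/(19 + (4 - 2*I*√2)) = -304 - (-52 - 2*I*√2)/(23 - 2*I*√2)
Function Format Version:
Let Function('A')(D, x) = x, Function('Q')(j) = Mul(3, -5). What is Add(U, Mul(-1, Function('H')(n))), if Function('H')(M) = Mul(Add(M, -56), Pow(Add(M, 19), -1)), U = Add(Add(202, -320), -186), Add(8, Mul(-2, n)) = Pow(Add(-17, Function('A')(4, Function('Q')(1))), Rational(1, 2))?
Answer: Add(Rational(-54020, 179), Mul(Rational(50, 179), I, Pow(2, Rational(1, 2)))) ≈ Add(-301.79, Mul(0.39503, I))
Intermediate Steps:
Function('Q')(j) = -15
n = Add(4, Mul(-2, I, Pow(2, Rational(1, 2)))) (n = Add(4, Mul(Rational(-1, 2), Pow(Add(-17, -15), Rational(1, 2)))) = Add(4, Mul(Rational(-1, 2), Pow(-32, Rational(1, 2)))) = Add(4, Mul(Rational(-1, 2), Mul(4, I, Pow(2, Rational(1, 2))))) = Add(4, Mul(-2, I, Pow(2, Rational(1, 2)))) ≈ Add(4.0000, Mul(-2.8284, I)))
U = -304 (U = Add(-118, -186) = -304)
Function('H')(M) = Mul(Pow(Add(19, M), -1), Add(-56, M)) (Function('H')(M) = Mul(Add(-56, M), Pow(Add(19, M), -1)) = Mul(Pow(Add(19, M), -1), Add(-56, M)))
Add(U, Mul(-1, Function('H')(n))) = Add(-304, Mul(-1, Mul(Pow(Add(19, Add(4, Mul(-2, I, Pow(2, Rational(1, 2))))), -1), Add(-56, Add(4, Mul(-2, I, Pow(2, Rational(1, 2)))))))) = Add(-304, Mul(-1, Mul(Pow(Add(23, Mul(-2, I, Pow(2, Rational(1, 2)))), -1), Add(-52, Mul(-2, I, Pow(2, Rational(1, 2))))))) = Add(-304, Mul(-1, Pow(Add(23, Mul(-2, I, Pow(2, Rational(1, 2)))), -1), Add(-52, Mul(-2, I, Pow(2, Rational(1, 2))))))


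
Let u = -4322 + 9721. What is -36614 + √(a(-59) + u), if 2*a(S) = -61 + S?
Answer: -36614 + √5339 ≈ -36541.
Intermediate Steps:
u = 5399
a(S) = -61/2 + S/2 (a(S) = (-61 + S)/2 = -61/2 + S/2)
-36614 + √(a(-59) + u) = -36614 + √((-61/2 + (½)*(-59)) + 5399) = -36614 + √((-61/2 - 59/2) + 5399) = -36614 + √(-60 + 5399) = -36614 + √5339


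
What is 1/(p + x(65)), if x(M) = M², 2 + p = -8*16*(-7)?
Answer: 1/5119 ≈ 0.00019535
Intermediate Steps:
p = 894 (p = -2 - 8*16*(-7) = -2 - 128*(-7) = -2 + 896 = 894)
1/(p + x(65)) = 1/(894 + 65²) = 1/(894 + 4225) = 1/5119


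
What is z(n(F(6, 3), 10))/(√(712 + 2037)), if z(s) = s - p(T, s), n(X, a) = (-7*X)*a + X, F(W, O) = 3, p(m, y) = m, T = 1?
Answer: -208*√2749/2749 ≈ -3.9671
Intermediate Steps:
n(X, a) = X - 7*X*a (n(X, a) = -7*X*a + X = X - 7*X*a)
z(s) = -1 + s (z(s) = s - 1*1 = s - 1 = -1 + s)
z(n(F(6, 3), 10))/(√(712 + 2037)) = (-1 + 3*(1 - 7*10))/(√(712 + 2037)) = (-1 + 3*(1 - 70))/(√2749) = (-1 + 3*(-69))*(√2749/2749) = (-1 - 207)*(√2749/2749) = -208*√2749/2749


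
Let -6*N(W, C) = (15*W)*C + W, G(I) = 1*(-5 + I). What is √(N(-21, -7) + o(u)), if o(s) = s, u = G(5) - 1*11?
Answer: 5*I*√15 ≈ 19.365*I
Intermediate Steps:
G(I) = -5 + I
u = -11 (u = (-5 + 5) - 1*11 = 0 - 11 = -11)
N(W, C) = -W/6 - 5*C*W/2 (N(W, C) = -((15*W)*C + W)/6 = -(15*C*W + W)/6 = -(W + 15*C*W)/6 = -W/6 - 5*C*W/2)
√(N(-21, -7) + o(u)) = √(-⅙*(-21)*(1 + 15*(-7)) - 11) = √(-⅙*(-21)*(1 - 105) - 11) = √(-⅙*(-21)*(-104) - 11) = √(-364 - 11) = √(-375) = 5*I*√15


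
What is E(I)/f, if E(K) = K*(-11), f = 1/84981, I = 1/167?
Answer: -934791/167 ≈ -5597.5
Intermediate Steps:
I = 1/167 ≈ 0.0059880
f = 1/84981 ≈ 1.1767e-5
E(K) = -11*K
E(I)/f = (-11*1/167)/(1/84981) = -11/167*84981 = -934791/167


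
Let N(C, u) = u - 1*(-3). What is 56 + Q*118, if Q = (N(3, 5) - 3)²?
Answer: 3006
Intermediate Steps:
N(C, u) = 3 + u (N(C, u) = u + 3 = 3 + u)
Q = 25 (Q = ((3 + 5) - 3)² = (8 - 3)² = 5² = 25)
56 + Q*118 = 56 + 25*118 = 56 + 2950 = 3006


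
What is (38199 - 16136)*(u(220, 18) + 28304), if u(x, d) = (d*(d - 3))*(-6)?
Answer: 588729092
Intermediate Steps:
u(x, d) = -6*d*(-3 + d) (u(x, d) = (d*(-3 + d))*(-6) = -6*d*(-3 + d))
(38199 - 16136)*(u(220, 18) + 28304) = (38199 - 16136)*(6*18*(3 - 1*18) + 28304) = 22063*(6*18*(3 - 18) + 28304) = 22063*(6*18*(-15) + 28304) = 22063*(-1620 + 28304) = 22063*26684 = 588729092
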